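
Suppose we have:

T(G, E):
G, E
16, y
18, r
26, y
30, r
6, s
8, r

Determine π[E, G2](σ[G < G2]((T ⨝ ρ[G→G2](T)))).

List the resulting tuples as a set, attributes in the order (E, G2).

{(r, 18), (r, 30), (y, 26)}

ρ[G→G2]: schema becomes (G2, E); tuples unchanged.
Joining T and ρ[G→G2](T) on E yields {(16, y, 16), (16, y, 26), (18, r, 18), (18, r, 30), (18, r, 8), (26, y, 16), (26, y, 26), (30, r, 18), (30, r, 30), (30, r, 8), (6, s, 6), (8, r, 18), (8, r, 30), (8, r, 8)}.
σ[G < G2]: keep tuples satisfying G < G2 → {(16, y, 26), (18, r, 30), (8, r, 18), (8, r, 30)}
Projecting to E, G2 (1 duplicate(s) eliminated): {(r, 18), (r, 30), (y, 26)}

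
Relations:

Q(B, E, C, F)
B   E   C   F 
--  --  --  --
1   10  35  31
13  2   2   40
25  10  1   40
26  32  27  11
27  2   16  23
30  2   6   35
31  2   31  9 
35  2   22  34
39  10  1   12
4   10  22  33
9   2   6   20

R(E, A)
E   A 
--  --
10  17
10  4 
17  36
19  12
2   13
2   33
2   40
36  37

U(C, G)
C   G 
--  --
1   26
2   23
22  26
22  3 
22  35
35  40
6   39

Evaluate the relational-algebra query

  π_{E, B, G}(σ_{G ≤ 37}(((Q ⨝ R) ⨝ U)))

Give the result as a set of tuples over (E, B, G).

Joining Q and R on E yields {(1, 10, 35, 31, 17), (1, 10, 35, 31, 4), (13, 2, 2, 40, 13), (13, 2, 2, 40, 33), (13, 2, 2, 40, 40), (25, 10, 1, 40, 17), (25, 10, 1, 40, 4), (27, 2, 16, 23, 13), (27, 2, 16, 23, 33), (27, 2, 16, 23, 40), (30, 2, 6, 35, 13), (30, 2, 6, 35, 33), (30, 2, 6, 35, 40), (31, 2, 31, 9, 13), (31, 2, 31, 9, 33), (31, 2, 31, 9, 40), (35, 2, 22, 34, 13), (35, 2, 22, 34, 33), (35, 2, 22, 34, 40), (39, 10, 1, 12, 17), (39, 10, 1, 12, 4), (4, 10, 22, 33, 17), (4, 10, 22, 33, 4), (9, 2, 6, 20, 13), (9, 2, 6, 20, 33), (9, 2, 6, 20, 40)}.
Joining (Q ⨝ R) and U on C yields {(1, 10, 35, 31, 17, 40), (1, 10, 35, 31, 4, 40), (13, 2, 2, 40, 13, 23), (13, 2, 2, 40, 33, 23), (13, 2, 2, 40, 40, 23), (25, 10, 1, 40, 17, 26), (25, 10, 1, 40, 4, 26), (30, 2, 6, 35, 13, 39), (30, 2, 6, 35, 33, 39), (30, 2, 6, 35, 40, 39), (35, 2, 22, 34, 13, 26), (35, 2, 22, 34, 13, 3), (35, 2, 22, 34, 13, 35), (35, 2, 22, 34, 33, 26), (35, 2, 22, 34, 33, 3), (35, 2, 22, 34, 33, 35), (35, 2, 22, 34, 40, 26), (35, 2, 22, 34, 40, 3), (35, 2, 22, 34, 40, 35), (39, 10, 1, 12, 17, 26), (39, 10, 1, 12, 4, 26), (4, 10, 22, 33, 17, 26), (4, 10, 22, 33, 17, 3), (4, 10, 22, 33, 17, 35), (4, 10, 22, 33, 4, 26), (4, 10, 22, 33, 4, 3), (4, 10, 22, 33, 4, 35), (9, 2, 6, 20, 13, 39), (9, 2, 6, 20, 33, 39), (9, 2, 6, 20, 40, 39)}.
Selection G ≤ 37: {(13, 2, 2, 40, 13, 23), (13, 2, 2, 40, 33, 23), (13, 2, 2, 40, 40, 23), (25, 10, 1, 40, 17, 26), (25, 10, 1, 40, 4, 26), (35, 2, 22, 34, 13, 26), (35, 2, 22, 34, 13, 3), (35, 2, 22, 34, 13, 35), (35, 2, 22, 34, 33, 26), (35, 2, 22, 34, 33, 3), (35, 2, 22, 34, 33, 35), (35, 2, 22, 34, 40, 26), (35, 2, 22, 34, 40, 3), (35, 2, 22, 34, 40, 35), (39, 10, 1, 12, 17, 26), (39, 10, 1, 12, 4, 26), (4, 10, 22, 33, 17, 26), (4, 10, 22, 33, 17, 3), (4, 10, 22, 33, 17, 35), (4, 10, 22, 33, 4, 26), (4, 10, 22, 33, 4, 3), (4, 10, 22, 33, 4, 35)}
π_{E, B, G} gives {(10, 25, 26), (10, 39, 26), (10, 4, 26), (10, 4, 3), (10, 4, 35), (2, 13, 23), (2, 35, 26), (2, 35, 3), (2, 35, 35)} (13 duplicate(s) eliminated).

{(10, 25, 26), (10, 39, 26), (10, 4, 26), (10, 4, 3), (10, 4, 35), (2, 13, 23), (2, 35, 26), (2, 35, 3), (2, 35, 35)}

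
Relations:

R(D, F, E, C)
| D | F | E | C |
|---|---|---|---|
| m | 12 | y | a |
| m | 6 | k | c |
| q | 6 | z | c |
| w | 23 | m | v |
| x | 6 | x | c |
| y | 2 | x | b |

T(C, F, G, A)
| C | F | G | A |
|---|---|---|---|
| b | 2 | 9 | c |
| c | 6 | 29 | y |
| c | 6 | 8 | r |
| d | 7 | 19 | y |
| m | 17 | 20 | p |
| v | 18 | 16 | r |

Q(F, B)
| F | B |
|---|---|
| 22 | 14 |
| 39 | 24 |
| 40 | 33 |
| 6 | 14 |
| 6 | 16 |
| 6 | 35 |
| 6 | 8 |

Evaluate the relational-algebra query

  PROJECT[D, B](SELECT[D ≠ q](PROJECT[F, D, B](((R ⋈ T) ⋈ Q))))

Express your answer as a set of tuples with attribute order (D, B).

Natural join on F, C: {(m, 6, k, c, 29, y), (m, 6, k, c, 8, r), (q, 6, z, c, 29, y), (q, 6, z, c, 8, r), (x, 6, x, c, 29, y), (x, 6, x, c, 8, r), (y, 2, x, b, 9, c)}
Natural join on F: {(m, 6, k, c, 29, y, 14), (m, 6, k, c, 29, y, 16), (m, 6, k, c, 29, y, 35), (m, 6, k, c, 29, y, 8), (m, 6, k, c, 8, r, 14), (m, 6, k, c, 8, r, 16), (m, 6, k, c, 8, r, 35), (m, 6, k, c, 8, r, 8), (q, 6, z, c, 29, y, 14), (q, 6, z, c, 29, y, 16), (q, 6, z, c, 29, y, 35), (q, 6, z, c, 29, y, 8), (q, 6, z, c, 8, r, 14), (q, 6, z, c, 8, r, 16), (q, 6, z, c, 8, r, 35), (q, 6, z, c, 8, r, 8), (x, 6, x, c, 29, y, 14), (x, 6, x, c, 29, y, 16), (x, 6, x, c, 29, y, 35), (x, 6, x, c, 29, y, 8), (x, 6, x, c, 8, r, 14), (x, 6, x, c, 8, r, 16), (x, 6, x, c, 8, r, 35), (x, 6, x, c, 8, r, 8)}
Projecting to F, D, B (12 duplicate(s) eliminated): {(6, m, 14), (6, m, 16), (6, m, 35), (6, m, 8), (6, q, 14), (6, q, 16), (6, q, 35), (6, q, 8), (6, x, 14), (6, x, 16), (6, x, 35), (6, x, 8)}
Filtering on D ≠ q leaves {(6, m, 14), (6, m, 16), (6, m, 35), (6, m, 8), (6, x, 14), (6, x, 16), (6, x, 35), (6, x, 8)}.
Projecting to D, B: {(m, 14), (m, 16), (m, 35), (m, 8), (x, 14), (x, 16), (x, 35), (x, 8)}

{(m, 14), (m, 16), (m, 35), (m, 8), (x, 14), (x, 16), (x, 35), (x, 8)}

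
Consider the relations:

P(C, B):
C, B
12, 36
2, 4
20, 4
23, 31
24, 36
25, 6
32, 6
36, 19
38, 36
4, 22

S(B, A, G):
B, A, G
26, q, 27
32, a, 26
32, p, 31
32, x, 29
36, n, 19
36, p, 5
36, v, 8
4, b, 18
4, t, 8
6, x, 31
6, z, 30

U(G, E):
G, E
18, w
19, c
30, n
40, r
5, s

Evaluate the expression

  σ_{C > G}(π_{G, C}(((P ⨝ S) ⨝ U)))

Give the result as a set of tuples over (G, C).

Joining P and S on B yields {(12, 36, n, 19), (12, 36, p, 5), (12, 36, v, 8), (2, 4, b, 18), (2, 4, t, 8), (20, 4, b, 18), (20, 4, t, 8), (24, 36, n, 19), (24, 36, p, 5), (24, 36, v, 8), (25, 6, x, 31), (25, 6, z, 30), (32, 6, x, 31), (32, 6, z, 30), (38, 36, n, 19), (38, 36, p, 5), (38, 36, v, 8)}.
Joining (P ⨝ S) and U on G yields {(12, 36, n, 19, c), (12, 36, p, 5, s), (2, 4, b, 18, w), (20, 4, b, 18, w), (24, 36, n, 19, c), (24, 36, p, 5, s), (25, 6, z, 30, n), (32, 6, z, 30, n), (38, 36, n, 19, c), (38, 36, p, 5, s)}.
Keep only column(s) G, C: {(18, 2), (18, 20), (19, 12), (19, 24), (19, 38), (30, 25), (30, 32), (5, 12), (5, 24), (5, 38)}
Apply σ_{C > G}; surviving tuples: {(18, 20), (19, 24), (19, 38), (30, 32), (5, 12), (5, 24), (5, 38)}

{(18, 20), (19, 24), (19, 38), (30, 32), (5, 12), (5, 24), (5, 38)}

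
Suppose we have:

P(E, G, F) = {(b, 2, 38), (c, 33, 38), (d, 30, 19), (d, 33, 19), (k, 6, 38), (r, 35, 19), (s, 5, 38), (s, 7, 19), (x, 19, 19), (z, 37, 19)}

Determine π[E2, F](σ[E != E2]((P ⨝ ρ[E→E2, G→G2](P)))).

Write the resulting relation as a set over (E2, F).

{(b, 38), (c, 38), (d, 19), (k, 38), (r, 19), (s, 19), (s, 38), (x, 19), (z, 19)}

ρ[E→E2, G→G2]: schema becomes (E2, G2, F); tuples unchanged.
Joining P and ρ[E→E2, G→G2](P) on F yields {(b, 2, 38, b, 2), (b, 2, 38, c, 33), (b, 2, 38, k, 6), (b, 2, 38, s, 5), (c, 33, 38, b, 2), (c, 33, 38, c, 33), (c, 33, 38, k, 6), (c, 33, 38, s, 5), (d, 30, 19, d, 30), (d, 30, 19, d, 33), (d, 30, 19, r, 35), (d, 30, 19, s, 7), (d, 30, 19, x, 19), (d, 30, 19, z, 37), (d, 33, 19, d, 30), (d, 33, 19, d, 33), (d, 33, 19, r, 35), (d, 33, 19, s, 7), (d, 33, 19, x, 19), (d, 33, 19, z, 37), (k, 6, 38, b, 2), (k, 6, 38, c, 33), (k, 6, 38, k, 6), (k, 6, 38, s, 5), (r, 35, 19, d, 30), (r, 35, 19, d, 33), (r, 35, 19, r, 35), (r, 35, 19, s, 7), (r, 35, 19, x, 19), (r, 35, 19, z, 37), (s, 5, 38, b, 2), (s, 5, 38, c, 33), (s, 5, 38, k, 6), (s, 5, 38, s, 5), (s, 7, 19, d, 30), (s, 7, 19, d, 33), (s, 7, 19, r, 35), (s, 7, 19, s, 7), (s, 7, 19, x, 19), (s, 7, 19, z, 37), (x, 19, 19, d, 30), (x, 19, 19, d, 33), (x, 19, 19, r, 35), (x, 19, 19, s, 7), (x, 19, 19, x, 19), (x, 19, 19, z, 37), (z, 37, 19, d, 30), (z, 37, 19, d, 33), (z, 37, 19, r, 35), (z, 37, 19, s, 7), (z, 37, 19, x, 19), (z, 37, 19, z, 37)}.
Filtering on E != E2 leaves {(b, 2, 38, c, 33), (b, 2, 38, k, 6), (b, 2, 38, s, 5), (c, 33, 38, b, 2), (c, 33, 38, k, 6), (c, 33, 38, s, 5), (d, 30, 19, r, 35), (d, 30, 19, s, 7), (d, 30, 19, x, 19), (d, 30, 19, z, 37), (d, 33, 19, r, 35), (d, 33, 19, s, 7), (d, 33, 19, x, 19), (d, 33, 19, z, 37), (k, 6, 38, b, 2), (k, 6, 38, c, 33), (k, 6, 38, s, 5), (r, 35, 19, d, 30), (r, 35, 19, d, 33), (r, 35, 19, s, 7), (r, 35, 19, x, 19), (r, 35, 19, z, 37), (s, 5, 38, b, 2), (s, 5, 38, c, 33), (s, 5, 38, k, 6), (s, 7, 19, d, 30), (s, 7, 19, d, 33), (s, 7, 19, r, 35), (s, 7, 19, x, 19), (s, 7, 19, z, 37), (x, 19, 19, d, 30), (x, 19, 19, d, 33), (x, 19, 19, r, 35), (x, 19, 19, s, 7), (x, 19, 19, z, 37), (z, 37, 19, d, 30), (z, 37, 19, d, 33), (z, 37, 19, r, 35), (z, 37, 19, s, 7), (z, 37, 19, x, 19)}.
π_{E2, F} gives {(b, 38), (c, 38), (d, 19), (k, 38), (r, 19), (s, 19), (s, 38), (x, 19), (z, 19)} (31 duplicate(s) eliminated).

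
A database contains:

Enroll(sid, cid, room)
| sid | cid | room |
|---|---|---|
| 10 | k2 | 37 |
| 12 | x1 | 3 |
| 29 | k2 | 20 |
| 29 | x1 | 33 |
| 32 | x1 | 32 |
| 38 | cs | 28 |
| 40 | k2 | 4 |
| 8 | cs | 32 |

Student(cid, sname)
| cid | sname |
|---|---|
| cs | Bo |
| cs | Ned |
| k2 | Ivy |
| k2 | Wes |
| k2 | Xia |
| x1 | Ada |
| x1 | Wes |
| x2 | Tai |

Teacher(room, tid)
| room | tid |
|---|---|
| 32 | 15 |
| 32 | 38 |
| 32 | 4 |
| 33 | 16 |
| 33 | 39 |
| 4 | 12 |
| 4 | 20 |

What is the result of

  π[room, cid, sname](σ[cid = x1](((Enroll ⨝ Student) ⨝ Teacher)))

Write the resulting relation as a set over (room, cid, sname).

{(32, x1, Ada), (32, x1, Wes), (33, x1, Ada), (33, x1, Wes)}

Joining Enroll and Student on cid yields {(10, k2, 37, Ivy), (10, k2, 37, Wes), (10, k2, 37, Xia), (12, x1, 3, Ada), (12, x1, 3, Wes), (29, k2, 20, Ivy), (29, k2, 20, Wes), (29, k2, 20, Xia), (29, x1, 33, Ada), (29, x1, 33, Wes), (32, x1, 32, Ada), (32, x1, 32, Wes), (38, cs, 28, Bo), (38, cs, 28, Ned), (40, k2, 4, Ivy), (40, k2, 4, Wes), (40, k2, 4, Xia), (8, cs, 32, Bo), (8, cs, 32, Ned)}.
Joining (Enroll ⨝ Student) and Teacher on room yields {(29, x1, 33, Ada, 16), (29, x1, 33, Ada, 39), (29, x1, 33, Wes, 16), (29, x1, 33, Wes, 39), (32, x1, 32, Ada, 15), (32, x1, 32, Ada, 38), (32, x1, 32, Ada, 4), (32, x1, 32, Wes, 15), (32, x1, 32, Wes, 38), (32, x1, 32, Wes, 4), (40, k2, 4, Ivy, 12), (40, k2, 4, Ivy, 20), (40, k2, 4, Wes, 12), (40, k2, 4, Wes, 20), (40, k2, 4, Xia, 12), (40, k2, 4, Xia, 20), (8, cs, 32, Bo, 15), (8, cs, 32, Bo, 38), (8, cs, 32, Bo, 4), (8, cs, 32, Ned, 15), (8, cs, 32, Ned, 38), (8, cs, 32, Ned, 4)}.
Filtering on cid = x1 leaves {(29, x1, 33, Ada, 16), (29, x1, 33, Ada, 39), (29, x1, 33, Wes, 16), (29, x1, 33, Wes, 39), (32, x1, 32, Ada, 15), (32, x1, 32, Ada, 38), (32, x1, 32, Ada, 4), (32, x1, 32, Wes, 15), (32, x1, 32, Wes, 38), (32, x1, 32, Wes, 4)}.
π_{room, cid, sname} gives {(32, x1, Ada), (32, x1, Wes), (33, x1, Ada), (33, x1, Wes)} (6 duplicate(s) eliminated).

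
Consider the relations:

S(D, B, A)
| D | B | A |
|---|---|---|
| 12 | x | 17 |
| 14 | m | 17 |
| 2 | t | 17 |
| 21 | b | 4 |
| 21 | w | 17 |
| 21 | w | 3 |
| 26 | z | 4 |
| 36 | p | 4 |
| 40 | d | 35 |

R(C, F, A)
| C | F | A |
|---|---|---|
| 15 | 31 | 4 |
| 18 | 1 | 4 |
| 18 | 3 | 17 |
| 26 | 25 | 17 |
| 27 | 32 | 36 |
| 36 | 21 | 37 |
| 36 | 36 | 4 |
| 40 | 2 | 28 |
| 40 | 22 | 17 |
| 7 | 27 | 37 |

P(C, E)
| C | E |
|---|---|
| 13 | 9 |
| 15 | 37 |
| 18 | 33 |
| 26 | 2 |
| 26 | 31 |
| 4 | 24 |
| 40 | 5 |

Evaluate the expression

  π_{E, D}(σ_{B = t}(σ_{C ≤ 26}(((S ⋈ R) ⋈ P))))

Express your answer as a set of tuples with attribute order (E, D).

Joining S and R on A yields {(12, x, 17, 18, 3), (12, x, 17, 26, 25), (12, x, 17, 40, 22), (14, m, 17, 18, 3), (14, m, 17, 26, 25), (14, m, 17, 40, 22), (2, t, 17, 18, 3), (2, t, 17, 26, 25), (2, t, 17, 40, 22), (21, b, 4, 15, 31), (21, b, 4, 18, 1), (21, b, 4, 36, 36), (21, w, 17, 18, 3), (21, w, 17, 26, 25), (21, w, 17, 40, 22), (26, z, 4, 15, 31), (26, z, 4, 18, 1), (26, z, 4, 36, 36), (36, p, 4, 15, 31), (36, p, 4, 18, 1), (36, p, 4, 36, 36)}.
Joining (S ⋈ R) and P on C yields {(12, x, 17, 18, 3, 33), (12, x, 17, 26, 25, 2), (12, x, 17, 26, 25, 31), (12, x, 17, 40, 22, 5), (14, m, 17, 18, 3, 33), (14, m, 17, 26, 25, 2), (14, m, 17, 26, 25, 31), (14, m, 17, 40, 22, 5), (2, t, 17, 18, 3, 33), (2, t, 17, 26, 25, 2), (2, t, 17, 26, 25, 31), (2, t, 17, 40, 22, 5), (21, b, 4, 15, 31, 37), (21, b, 4, 18, 1, 33), (21, w, 17, 18, 3, 33), (21, w, 17, 26, 25, 2), (21, w, 17, 26, 25, 31), (21, w, 17, 40, 22, 5), (26, z, 4, 15, 31, 37), (26, z, 4, 18, 1, 33), (36, p, 4, 15, 31, 37), (36, p, 4, 18, 1, 33)}.
Filtering on C ≤ 26 leaves {(12, x, 17, 18, 3, 33), (12, x, 17, 26, 25, 2), (12, x, 17, 26, 25, 31), (14, m, 17, 18, 3, 33), (14, m, 17, 26, 25, 2), (14, m, 17, 26, 25, 31), (2, t, 17, 18, 3, 33), (2, t, 17, 26, 25, 2), (2, t, 17, 26, 25, 31), (21, b, 4, 15, 31, 37), (21, b, 4, 18, 1, 33), (21, w, 17, 18, 3, 33), (21, w, 17, 26, 25, 2), (21, w, 17, 26, 25, 31), (26, z, 4, 15, 31, 37), (26, z, 4, 18, 1, 33), (36, p, 4, 15, 31, 37), (36, p, 4, 18, 1, 33)}.
Filtering on B = t leaves {(2, t, 17, 18, 3, 33), (2, t, 17, 26, 25, 2), (2, t, 17, 26, 25, 31)}.
π_{E, D} gives {(2, 2), (31, 2), (33, 2)}.

{(2, 2), (31, 2), (33, 2)}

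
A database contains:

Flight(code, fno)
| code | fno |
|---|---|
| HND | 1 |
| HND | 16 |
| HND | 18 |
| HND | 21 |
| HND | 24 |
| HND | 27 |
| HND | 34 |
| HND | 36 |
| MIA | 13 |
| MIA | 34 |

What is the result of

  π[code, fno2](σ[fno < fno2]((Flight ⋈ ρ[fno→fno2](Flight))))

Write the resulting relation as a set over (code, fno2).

{(HND, 16), (HND, 18), (HND, 21), (HND, 24), (HND, 27), (HND, 34), (HND, 36), (MIA, 34)}

ρ[fno→fno2]: schema becomes (code, fno2); tuples unchanged.
Joining Flight and ρ[fno→fno2](Flight) on code yields {(HND, 1, 1), (HND, 1, 16), (HND, 1, 18), (HND, 1, 21), (HND, 1, 24), (HND, 1, 27), (HND, 1, 34), (HND, 1, 36), (HND, 16, 1), (HND, 16, 16), (HND, 16, 18), (HND, 16, 21), (HND, 16, 24), (HND, 16, 27), (HND, 16, 34), (HND, 16, 36), (HND, 18, 1), (HND, 18, 16), (HND, 18, 18), (HND, 18, 21), (HND, 18, 24), (HND, 18, 27), (HND, 18, 34), (HND, 18, 36), (HND, 21, 1), (HND, 21, 16), (HND, 21, 18), (HND, 21, 21), (HND, 21, 24), (HND, 21, 27), (HND, 21, 34), (HND, 21, 36), (HND, 24, 1), (HND, 24, 16), (HND, 24, 18), (HND, 24, 21), (HND, 24, 24), (HND, 24, 27), (HND, 24, 34), (HND, 24, 36), (HND, 27, 1), (HND, 27, 16), (HND, 27, 18), (HND, 27, 21), (HND, 27, 24), (HND, 27, 27), (HND, 27, 34), (HND, 27, 36), (HND, 34, 1), (HND, 34, 16), (HND, 34, 18), (HND, 34, 21), (HND, 34, 24), (HND, 34, 27), (HND, 34, 34), (HND, 34, 36), (HND, 36, 1), (HND, 36, 16), (HND, 36, 18), (HND, 36, 21), (HND, 36, 24), (HND, 36, 27), (HND, 36, 34), (HND, 36, 36), (MIA, 13, 13), (MIA, 13, 34), (MIA, 34, 13), (MIA, 34, 34)}.
Selection fno < fno2: {(HND, 1, 16), (HND, 1, 18), (HND, 1, 21), (HND, 1, 24), (HND, 1, 27), (HND, 1, 34), (HND, 1, 36), (HND, 16, 18), (HND, 16, 21), (HND, 16, 24), (HND, 16, 27), (HND, 16, 34), (HND, 16, 36), (HND, 18, 21), (HND, 18, 24), (HND, 18, 27), (HND, 18, 34), (HND, 18, 36), (HND, 21, 24), (HND, 21, 27), (HND, 21, 34), (HND, 21, 36), (HND, 24, 27), (HND, 24, 34), (HND, 24, 36), (HND, 27, 34), (HND, 27, 36), (HND, 34, 36), (MIA, 13, 34)}
π_{code, fno2} gives {(HND, 16), (HND, 18), (HND, 21), (HND, 24), (HND, 27), (HND, 34), (HND, 36), (MIA, 34)} (21 duplicate(s) eliminated).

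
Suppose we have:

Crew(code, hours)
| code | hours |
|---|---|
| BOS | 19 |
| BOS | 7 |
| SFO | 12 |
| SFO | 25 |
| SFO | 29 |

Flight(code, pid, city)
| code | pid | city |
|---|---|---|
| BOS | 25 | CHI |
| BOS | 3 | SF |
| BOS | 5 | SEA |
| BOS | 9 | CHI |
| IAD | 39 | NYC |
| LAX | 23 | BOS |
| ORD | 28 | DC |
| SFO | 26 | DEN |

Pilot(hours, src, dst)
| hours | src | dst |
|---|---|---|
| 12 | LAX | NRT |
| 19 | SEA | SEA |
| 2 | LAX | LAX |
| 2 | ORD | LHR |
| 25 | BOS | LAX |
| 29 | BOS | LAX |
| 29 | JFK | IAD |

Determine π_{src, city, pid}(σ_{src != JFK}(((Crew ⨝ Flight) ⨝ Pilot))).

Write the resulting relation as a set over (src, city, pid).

{(BOS, DEN, 26), (LAX, DEN, 26), (SEA, CHI, 25), (SEA, CHI, 9), (SEA, SEA, 5), (SEA, SF, 3)}

Natural join on code: {(BOS, 19, 25, CHI), (BOS, 19, 3, SF), (BOS, 19, 5, SEA), (BOS, 19, 9, CHI), (BOS, 7, 25, CHI), (BOS, 7, 3, SF), (BOS, 7, 5, SEA), (BOS, 7, 9, CHI), (SFO, 12, 26, DEN), (SFO, 25, 26, DEN), (SFO, 29, 26, DEN)}
Natural join on hours: {(BOS, 19, 25, CHI, SEA, SEA), (BOS, 19, 3, SF, SEA, SEA), (BOS, 19, 5, SEA, SEA, SEA), (BOS, 19, 9, CHI, SEA, SEA), (SFO, 12, 26, DEN, LAX, NRT), (SFO, 25, 26, DEN, BOS, LAX), (SFO, 29, 26, DEN, BOS, LAX), (SFO, 29, 26, DEN, JFK, IAD)}
σ[src != JFK]: keep tuples satisfying src != JFK → {(BOS, 19, 25, CHI, SEA, SEA), (BOS, 19, 3, SF, SEA, SEA), (BOS, 19, 5, SEA, SEA, SEA), (BOS, 19, 9, CHI, SEA, SEA), (SFO, 12, 26, DEN, LAX, NRT), (SFO, 25, 26, DEN, BOS, LAX), (SFO, 29, 26, DEN, BOS, LAX)}
π[src, city, pid]: project onto (src, city, pid) (1 duplicate(s) eliminated) → {(BOS, DEN, 26), (LAX, DEN, 26), (SEA, CHI, 25), (SEA, CHI, 9), (SEA, SEA, 5), (SEA, SF, 3)}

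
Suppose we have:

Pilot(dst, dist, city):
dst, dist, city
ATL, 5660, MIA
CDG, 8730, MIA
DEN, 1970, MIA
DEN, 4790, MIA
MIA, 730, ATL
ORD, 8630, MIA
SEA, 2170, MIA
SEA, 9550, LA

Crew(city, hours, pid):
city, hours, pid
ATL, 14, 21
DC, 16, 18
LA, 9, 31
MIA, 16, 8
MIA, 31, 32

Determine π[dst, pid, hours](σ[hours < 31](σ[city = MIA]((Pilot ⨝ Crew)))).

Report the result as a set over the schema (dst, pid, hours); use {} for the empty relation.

Pilot ⋈ Crew (natural join on city): {(ATL, 5660, MIA, 16, 8), (ATL, 5660, MIA, 31, 32), (CDG, 8730, MIA, 16, 8), (CDG, 8730, MIA, 31, 32), (DEN, 1970, MIA, 16, 8), (DEN, 1970, MIA, 31, 32), (DEN, 4790, MIA, 16, 8), (DEN, 4790, MIA, 31, 32), (MIA, 730, ATL, 14, 21), (ORD, 8630, MIA, 16, 8), (ORD, 8630, MIA, 31, 32), (SEA, 2170, MIA, 16, 8), (SEA, 2170, MIA, 31, 32), (SEA, 9550, LA, 9, 31)}
Filtering on city = MIA leaves {(ATL, 5660, MIA, 16, 8), (ATL, 5660, MIA, 31, 32), (CDG, 8730, MIA, 16, 8), (CDG, 8730, MIA, 31, 32), (DEN, 1970, MIA, 16, 8), (DEN, 1970, MIA, 31, 32), (DEN, 4790, MIA, 16, 8), (DEN, 4790, MIA, 31, 32), (ORD, 8630, MIA, 16, 8), (ORD, 8630, MIA, 31, 32), (SEA, 2170, MIA, 16, 8), (SEA, 2170, MIA, 31, 32)}.
Filtering on hours < 31 leaves {(ATL, 5660, MIA, 16, 8), (CDG, 8730, MIA, 16, 8), (DEN, 1970, MIA, 16, 8), (DEN, 4790, MIA, 16, 8), (ORD, 8630, MIA, 16, 8), (SEA, 2170, MIA, 16, 8)}.
Keep only column(s) dst, pid, hours (1 duplicate(s) eliminated): {(ATL, 8, 16), (CDG, 8, 16), (DEN, 8, 16), (ORD, 8, 16), (SEA, 8, 16)}

{(ATL, 8, 16), (CDG, 8, 16), (DEN, 8, 16), (ORD, 8, 16), (SEA, 8, 16)}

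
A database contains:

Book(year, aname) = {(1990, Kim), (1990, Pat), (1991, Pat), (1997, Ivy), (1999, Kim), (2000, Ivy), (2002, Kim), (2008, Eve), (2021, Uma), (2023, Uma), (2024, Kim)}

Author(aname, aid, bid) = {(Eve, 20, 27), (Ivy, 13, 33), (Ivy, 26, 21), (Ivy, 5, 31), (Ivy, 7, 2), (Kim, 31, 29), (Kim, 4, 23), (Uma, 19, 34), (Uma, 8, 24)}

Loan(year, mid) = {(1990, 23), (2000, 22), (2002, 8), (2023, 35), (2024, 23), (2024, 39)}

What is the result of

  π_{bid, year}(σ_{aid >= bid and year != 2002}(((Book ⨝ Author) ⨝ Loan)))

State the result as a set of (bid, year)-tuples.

Book ⋈ Author (natural join on aname): {(1990, Kim, 31, 29), (1990, Kim, 4, 23), (1997, Ivy, 13, 33), (1997, Ivy, 26, 21), (1997, Ivy, 5, 31), (1997, Ivy, 7, 2), (1999, Kim, 31, 29), (1999, Kim, 4, 23), (2000, Ivy, 13, 33), (2000, Ivy, 26, 21), (2000, Ivy, 5, 31), (2000, Ivy, 7, 2), (2002, Kim, 31, 29), (2002, Kim, 4, 23), (2008, Eve, 20, 27), (2021, Uma, 19, 34), (2021, Uma, 8, 24), (2023, Uma, 19, 34), (2023, Uma, 8, 24), (2024, Kim, 31, 29), (2024, Kim, 4, 23)}
(Book ⨝ Author) ⋈ Loan (natural join on year): {(1990, Kim, 31, 29, 23), (1990, Kim, 4, 23, 23), (2000, Ivy, 13, 33, 22), (2000, Ivy, 26, 21, 22), (2000, Ivy, 5, 31, 22), (2000, Ivy, 7, 2, 22), (2002, Kim, 31, 29, 8), (2002, Kim, 4, 23, 8), (2023, Uma, 19, 34, 35), (2023, Uma, 8, 24, 35), (2024, Kim, 31, 29, 23), (2024, Kim, 31, 29, 39), (2024, Kim, 4, 23, 23), (2024, Kim, 4, 23, 39)}
Selection aid >= bid and year != 2002: {(1990, Kim, 31, 29, 23), (2000, Ivy, 26, 21, 22), (2000, Ivy, 7, 2, 22), (2024, Kim, 31, 29, 23), (2024, Kim, 31, 29, 39)}
Keep only column(s) bid, year (1 duplicate(s) eliminated): {(2, 2000), (21, 2000), (29, 1990), (29, 2024)}

{(2, 2000), (21, 2000), (29, 1990), (29, 2024)}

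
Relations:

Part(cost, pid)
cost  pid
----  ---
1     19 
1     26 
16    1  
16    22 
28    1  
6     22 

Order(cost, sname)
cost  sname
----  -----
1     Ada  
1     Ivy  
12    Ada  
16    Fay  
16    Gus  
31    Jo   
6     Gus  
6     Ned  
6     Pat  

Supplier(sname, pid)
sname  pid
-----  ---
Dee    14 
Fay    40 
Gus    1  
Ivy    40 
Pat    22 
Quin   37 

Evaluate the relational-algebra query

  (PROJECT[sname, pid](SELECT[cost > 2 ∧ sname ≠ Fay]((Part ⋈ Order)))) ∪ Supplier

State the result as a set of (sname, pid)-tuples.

{(Dee, 14), (Fay, 40), (Gus, 1), (Gus, 22), (Ivy, 40), (Ned, 22), (Pat, 22), (Quin, 37)}

Natural join on cost: {(1, 19, Ada), (1, 19, Ivy), (1, 26, Ada), (1, 26, Ivy), (16, 1, Fay), (16, 1, Gus), (16, 22, Fay), (16, 22, Gus), (6, 22, Gus), (6, 22, Ned), (6, 22, Pat)}
Apply σ_{cost > 2 ∧ sname ≠ Fay}; surviving tuples: {(16, 1, Gus), (16, 22, Gus), (6, 22, Gus), (6, 22, Ned), (6, 22, Pat)}
Keep only column(s) sname, pid (1 duplicate(s) eliminated): {(Gus, 1), (Gus, 22), (Ned, 22), (Pat, 22)}
Taking the union: {(Dee, 14), (Fay, 40), (Gus, 1), (Gus, 22), (Ivy, 40), (Ned, 22), (Pat, 22), (Quin, 37)}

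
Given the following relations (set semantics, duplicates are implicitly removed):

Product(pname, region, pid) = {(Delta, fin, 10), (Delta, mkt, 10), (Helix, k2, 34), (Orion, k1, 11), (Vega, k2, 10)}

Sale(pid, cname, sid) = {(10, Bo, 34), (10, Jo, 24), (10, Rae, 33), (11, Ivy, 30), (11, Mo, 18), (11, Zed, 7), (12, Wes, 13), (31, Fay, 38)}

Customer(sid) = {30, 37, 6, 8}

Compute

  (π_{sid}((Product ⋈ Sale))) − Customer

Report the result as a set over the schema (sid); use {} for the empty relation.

Product ⋈ Sale (natural join on pid): {(Delta, fin, 10, Bo, 34), (Delta, fin, 10, Jo, 24), (Delta, fin, 10, Rae, 33), (Delta, mkt, 10, Bo, 34), (Delta, mkt, 10, Jo, 24), (Delta, mkt, 10, Rae, 33), (Orion, k1, 11, Ivy, 30), (Orion, k1, 11, Mo, 18), (Orion, k1, 11, Zed, 7), (Vega, k2, 10, Bo, 34), (Vega, k2, 10, Jo, 24), (Vega, k2, 10, Rae, 33)}
π[sid]: project onto (sid) (6 duplicate(s) eliminated) → {18, 24, 30, 33, 34, 7}
Difference: {18, 24, 30, 33, 34, 7} with {30, 37, 6, 8} → {18, 24, 33, 34, 7}

{18, 24, 33, 34, 7}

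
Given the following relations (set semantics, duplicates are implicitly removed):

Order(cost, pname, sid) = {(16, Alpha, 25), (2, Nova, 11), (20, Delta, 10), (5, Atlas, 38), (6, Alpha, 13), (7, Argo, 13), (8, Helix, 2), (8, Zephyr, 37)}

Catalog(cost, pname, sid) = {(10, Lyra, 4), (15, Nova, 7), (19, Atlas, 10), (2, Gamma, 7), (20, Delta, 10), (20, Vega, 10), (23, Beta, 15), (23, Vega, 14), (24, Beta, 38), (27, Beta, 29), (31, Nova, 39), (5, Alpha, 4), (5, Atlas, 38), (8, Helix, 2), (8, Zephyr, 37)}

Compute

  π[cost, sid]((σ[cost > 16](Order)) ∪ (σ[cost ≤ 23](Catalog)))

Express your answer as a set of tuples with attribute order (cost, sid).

σ[cost > 16]: keep tuples satisfying cost > 16 → {(20, Delta, 10)}
σ[cost ≤ 23]: keep tuples satisfying cost ≤ 23 → {(10, Lyra, 4), (15, Nova, 7), (19, Atlas, 10), (2, Gamma, 7), (20, Delta, 10), (20, Vega, 10), (23, Beta, 15), (23, Vega, 14), (5, Alpha, 4), (5, Atlas, 38), (8, Helix, 2), (8, Zephyr, 37)}
Taking the union: {(10, Lyra, 4), (15, Nova, 7), (19, Atlas, 10), (2, Gamma, 7), (20, Delta, 10), (20, Vega, 10), (23, Beta, 15), (23, Vega, 14), (5, Alpha, 4), (5, Atlas, 38), (8, Helix, 2), (8, Zephyr, 37)}
π_{cost, sid} gives {(10, 4), (15, 7), (19, 10), (2, 7), (20, 10), (23, 14), (23, 15), (5, 38), (5, 4), (8, 2), (8, 37)} (1 duplicate(s) eliminated).

{(10, 4), (15, 7), (19, 10), (2, 7), (20, 10), (23, 14), (23, 15), (5, 38), (5, 4), (8, 2), (8, 37)}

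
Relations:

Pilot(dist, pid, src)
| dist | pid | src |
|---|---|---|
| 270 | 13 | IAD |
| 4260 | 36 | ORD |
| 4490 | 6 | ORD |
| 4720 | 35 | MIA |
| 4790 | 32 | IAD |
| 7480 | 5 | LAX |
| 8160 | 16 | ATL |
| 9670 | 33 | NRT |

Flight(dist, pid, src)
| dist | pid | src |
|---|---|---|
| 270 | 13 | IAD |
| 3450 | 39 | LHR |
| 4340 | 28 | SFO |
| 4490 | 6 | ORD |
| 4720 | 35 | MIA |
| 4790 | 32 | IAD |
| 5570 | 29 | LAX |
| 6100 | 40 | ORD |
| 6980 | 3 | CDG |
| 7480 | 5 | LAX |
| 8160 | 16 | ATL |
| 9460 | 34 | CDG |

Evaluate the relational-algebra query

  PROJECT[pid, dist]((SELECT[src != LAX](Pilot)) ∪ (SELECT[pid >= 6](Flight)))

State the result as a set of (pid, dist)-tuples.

{(13, 270), (16, 8160), (28, 4340), (29, 5570), (32, 4790), (33, 9670), (34, 9460), (35, 4720), (36, 4260), (39, 3450), (40, 6100), (6, 4490)}

Filtering on src != LAX leaves {(270, 13, IAD), (4260, 36, ORD), (4490, 6, ORD), (4720, 35, MIA), (4790, 32, IAD), (8160, 16, ATL), (9670, 33, NRT)}.
Filtering on pid >= 6 leaves {(270, 13, IAD), (3450, 39, LHR), (4340, 28, SFO), (4490, 6, ORD), (4720, 35, MIA), (4790, 32, IAD), (5570, 29, LAX), (6100, 40, ORD), (8160, 16, ATL), (9460, 34, CDG)}.
Taking the union: {(270, 13, IAD), (3450, 39, LHR), (4260, 36, ORD), (4340, 28, SFO), (4490, 6, ORD), (4720, 35, MIA), (4790, 32, IAD), (5570, 29, LAX), (6100, 40, ORD), (8160, 16, ATL), (9460, 34, CDG), (9670, 33, NRT)}
π[pid, dist]: project onto (pid, dist) → {(13, 270), (16, 8160), (28, 4340), (29, 5570), (32, 4790), (33, 9670), (34, 9460), (35, 4720), (36, 4260), (39, 3450), (40, 6100), (6, 4490)}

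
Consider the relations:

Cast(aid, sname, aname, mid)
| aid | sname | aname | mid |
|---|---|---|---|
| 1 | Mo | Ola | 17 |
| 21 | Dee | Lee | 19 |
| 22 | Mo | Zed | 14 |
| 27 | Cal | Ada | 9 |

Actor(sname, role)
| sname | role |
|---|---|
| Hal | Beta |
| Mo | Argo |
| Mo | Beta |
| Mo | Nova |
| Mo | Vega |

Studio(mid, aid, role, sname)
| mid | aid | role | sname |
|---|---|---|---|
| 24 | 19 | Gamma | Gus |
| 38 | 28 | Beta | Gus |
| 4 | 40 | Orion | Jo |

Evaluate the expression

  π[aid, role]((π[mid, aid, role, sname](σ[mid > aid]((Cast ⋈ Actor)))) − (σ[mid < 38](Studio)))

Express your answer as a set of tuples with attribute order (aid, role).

Natural join on sname: {(1, Mo, Ola, 17, Argo), (1, Mo, Ola, 17, Beta), (1, Mo, Ola, 17, Nova), (1, Mo, Ola, 17, Vega), (22, Mo, Zed, 14, Argo), (22, Mo, Zed, 14, Beta), (22, Mo, Zed, 14, Nova), (22, Mo, Zed, 14, Vega)}
Apply σ_{mid > aid}; surviving tuples: {(1, Mo, Ola, 17, Argo), (1, Mo, Ola, 17, Beta), (1, Mo, Ola, 17, Nova), (1, Mo, Ola, 17, Vega)}
π_{mid, aid, role, sname} gives {(17, 1, Argo, Mo), (17, 1, Beta, Mo), (17, 1, Nova, Mo), (17, 1, Vega, Mo)}.
Apply σ_{mid < 38}; surviving tuples: {(24, 19, Gamma, Gus), (4, 40, Orion, Jo)}
Set difference of the two operands is {(17, 1, Argo, Mo), (17, 1, Beta, Mo), (17, 1, Nova, Mo), (17, 1, Vega, Mo)}.
π_{aid, role} gives {(1, Argo), (1, Beta), (1, Nova), (1, Vega)}.

{(1, Argo), (1, Beta), (1, Nova), (1, Vega)}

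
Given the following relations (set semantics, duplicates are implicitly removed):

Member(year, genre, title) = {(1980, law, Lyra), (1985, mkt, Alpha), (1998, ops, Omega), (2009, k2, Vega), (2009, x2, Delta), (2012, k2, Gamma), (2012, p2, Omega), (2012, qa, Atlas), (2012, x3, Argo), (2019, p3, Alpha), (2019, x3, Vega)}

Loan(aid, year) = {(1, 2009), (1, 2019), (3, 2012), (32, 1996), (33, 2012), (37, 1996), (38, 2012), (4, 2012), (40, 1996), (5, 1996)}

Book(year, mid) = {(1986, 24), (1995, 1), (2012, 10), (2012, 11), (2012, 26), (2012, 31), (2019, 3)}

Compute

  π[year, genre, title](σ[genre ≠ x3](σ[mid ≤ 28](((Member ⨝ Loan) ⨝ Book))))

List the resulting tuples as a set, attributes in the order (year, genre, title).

{(2012, k2, Gamma), (2012, p2, Omega), (2012, qa, Atlas), (2019, p3, Alpha)}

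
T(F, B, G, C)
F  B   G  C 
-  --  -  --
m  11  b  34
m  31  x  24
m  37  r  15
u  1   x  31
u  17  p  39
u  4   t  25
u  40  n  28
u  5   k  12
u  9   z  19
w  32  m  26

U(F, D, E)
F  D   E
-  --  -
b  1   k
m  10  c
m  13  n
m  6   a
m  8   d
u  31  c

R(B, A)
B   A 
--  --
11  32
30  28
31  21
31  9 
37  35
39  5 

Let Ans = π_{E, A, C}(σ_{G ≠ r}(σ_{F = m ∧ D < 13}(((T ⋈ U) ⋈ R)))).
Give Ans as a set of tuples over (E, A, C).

{(a, 21, 24), (a, 32, 34), (a, 9, 24), (c, 21, 24), (c, 32, 34), (c, 9, 24), (d, 21, 24), (d, 32, 34), (d, 9, 24)}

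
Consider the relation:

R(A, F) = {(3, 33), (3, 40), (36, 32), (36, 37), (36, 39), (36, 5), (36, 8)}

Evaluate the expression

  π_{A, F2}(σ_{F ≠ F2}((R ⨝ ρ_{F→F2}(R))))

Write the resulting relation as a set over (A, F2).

ρ[F→F2]: schema becomes (A, F2); tuples unchanged.
Joining R and ρ_{F→F2}(R) on A yields {(3, 33, 33), (3, 33, 40), (3, 40, 33), (3, 40, 40), (36, 32, 32), (36, 32, 37), (36, 32, 39), (36, 32, 5), (36, 32, 8), (36, 37, 32), (36, 37, 37), (36, 37, 39), (36, 37, 5), (36, 37, 8), (36, 39, 32), (36, 39, 37), (36, 39, 39), (36, 39, 5), (36, 39, 8), (36, 5, 32), (36, 5, 37), (36, 5, 39), (36, 5, 5), (36, 5, 8), (36, 8, 32), (36, 8, 37), (36, 8, 39), (36, 8, 5), (36, 8, 8)}.
σ[F ≠ F2]: keep tuples satisfying F ≠ F2 → {(3, 33, 40), (3, 40, 33), (36, 32, 37), (36, 32, 39), (36, 32, 5), (36, 32, 8), (36, 37, 32), (36, 37, 39), (36, 37, 5), (36, 37, 8), (36, 39, 32), (36, 39, 37), (36, 39, 5), (36, 39, 8), (36, 5, 32), (36, 5, 37), (36, 5, 39), (36, 5, 8), (36, 8, 32), (36, 8, 37), (36, 8, 39), (36, 8, 5)}
π_{A, F2} gives {(3, 33), (3, 40), (36, 32), (36, 37), (36, 39), (36, 5), (36, 8)} (15 duplicate(s) eliminated).

{(3, 33), (3, 40), (36, 32), (36, 37), (36, 39), (36, 5), (36, 8)}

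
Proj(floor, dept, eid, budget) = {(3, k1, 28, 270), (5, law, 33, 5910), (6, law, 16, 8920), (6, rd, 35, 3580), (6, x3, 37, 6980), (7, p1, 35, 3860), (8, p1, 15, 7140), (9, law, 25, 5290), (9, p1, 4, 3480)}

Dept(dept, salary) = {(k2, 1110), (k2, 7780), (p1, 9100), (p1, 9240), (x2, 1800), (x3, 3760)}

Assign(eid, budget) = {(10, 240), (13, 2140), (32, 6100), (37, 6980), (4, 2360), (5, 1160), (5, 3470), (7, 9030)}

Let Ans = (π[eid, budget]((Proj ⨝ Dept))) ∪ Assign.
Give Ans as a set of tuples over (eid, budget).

{(10, 240), (13, 2140), (15, 7140), (32, 6100), (35, 3860), (37, 6980), (4, 2360), (4, 3480), (5, 1160), (5, 3470), (7, 9030)}

Proj ⋈ Dept (natural join on dept): {(6, x3, 37, 6980, 3760), (7, p1, 35, 3860, 9100), (7, p1, 35, 3860, 9240), (8, p1, 15, 7140, 9100), (8, p1, 15, 7140, 9240), (9, p1, 4, 3480, 9100), (9, p1, 4, 3480, 9240)}
Keep only column(s) eid, budget (3 duplicate(s) eliminated): {(15, 7140), (35, 3860), (37, 6980), (4, 3480)}
Taking the union: {(10, 240), (13, 2140), (15, 7140), (32, 6100), (35, 3860), (37, 6980), (4, 2360), (4, 3480), (5, 1160), (5, 3470), (7, 9030)}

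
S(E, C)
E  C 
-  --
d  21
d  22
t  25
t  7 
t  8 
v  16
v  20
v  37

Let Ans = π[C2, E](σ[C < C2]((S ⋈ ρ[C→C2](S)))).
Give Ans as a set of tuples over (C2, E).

ρ[C→C2]: schema becomes (E, C2); tuples unchanged.
Natural join on E: {(d, 21, 21), (d, 21, 22), (d, 22, 21), (d, 22, 22), (t, 25, 25), (t, 25, 7), (t, 25, 8), (t, 7, 25), (t, 7, 7), (t, 7, 8), (t, 8, 25), (t, 8, 7), (t, 8, 8), (v, 16, 16), (v, 16, 20), (v, 16, 37), (v, 20, 16), (v, 20, 20), (v, 20, 37), (v, 37, 16), (v, 37, 20), (v, 37, 37)}
Selection C < C2: {(d, 21, 22), (t, 7, 25), (t, 7, 8), (t, 8, 25), (v, 16, 20), (v, 16, 37), (v, 20, 37)}
Projecting to C2, E (2 duplicate(s) eliminated): {(20, v), (22, d), (25, t), (37, v), (8, t)}

{(20, v), (22, d), (25, t), (37, v), (8, t)}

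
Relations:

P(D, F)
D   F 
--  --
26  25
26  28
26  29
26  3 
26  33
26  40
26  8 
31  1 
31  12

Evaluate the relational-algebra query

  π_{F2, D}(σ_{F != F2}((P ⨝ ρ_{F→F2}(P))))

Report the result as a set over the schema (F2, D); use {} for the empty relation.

ρ[F→F2]: schema becomes (D, F2); tuples unchanged.
P ⋈ ρ_{F→F2}(P) (natural join on D): {(26, 25, 25), (26, 25, 28), (26, 25, 29), (26, 25, 3), (26, 25, 33), (26, 25, 40), (26, 25, 8), (26, 28, 25), (26, 28, 28), (26, 28, 29), (26, 28, 3), (26, 28, 33), (26, 28, 40), (26, 28, 8), (26, 29, 25), (26, 29, 28), (26, 29, 29), (26, 29, 3), (26, 29, 33), (26, 29, 40), (26, 29, 8), (26, 3, 25), (26, 3, 28), (26, 3, 29), (26, 3, 3), (26, 3, 33), (26, 3, 40), (26, 3, 8), (26, 33, 25), (26, 33, 28), (26, 33, 29), (26, 33, 3), (26, 33, 33), (26, 33, 40), (26, 33, 8), (26, 40, 25), (26, 40, 28), (26, 40, 29), (26, 40, 3), (26, 40, 33), (26, 40, 40), (26, 40, 8), (26, 8, 25), (26, 8, 28), (26, 8, 29), (26, 8, 3), (26, 8, 33), (26, 8, 40), (26, 8, 8), (31, 1, 1), (31, 1, 12), (31, 12, 1), (31, 12, 12)}
Selection F != F2: {(26, 25, 28), (26, 25, 29), (26, 25, 3), (26, 25, 33), (26, 25, 40), (26, 25, 8), (26, 28, 25), (26, 28, 29), (26, 28, 3), (26, 28, 33), (26, 28, 40), (26, 28, 8), (26, 29, 25), (26, 29, 28), (26, 29, 3), (26, 29, 33), (26, 29, 40), (26, 29, 8), (26, 3, 25), (26, 3, 28), (26, 3, 29), (26, 3, 33), (26, 3, 40), (26, 3, 8), (26, 33, 25), (26, 33, 28), (26, 33, 29), (26, 33, 3), (26, 33, 40), (26, 33, 8), (26, 40, 25), (26, 40, 28), (26, 40, 29), (26, 40, 3), (26, 40, 33), (26, 40, 8), (26, 8, 25), (26, 8, 28), (26, 8, 29), (26, 8, 3), (26, 8, 33), (26, 8, 40), (31, 1, 12), (31, 12, 1)}
Keep only column(s) F2, D (35 duplicate(s) eliminated): {(1, 31), (12, 31), (25, 26), (28, 26), (29, 26), (3, 26), (33, 26), (40, 26), (8, 26)}

{(1, 31), (12, 31), (25, 26), (28, 26), (29, 26), (3, 26), (33, 26), (40, 26), (8, 26)}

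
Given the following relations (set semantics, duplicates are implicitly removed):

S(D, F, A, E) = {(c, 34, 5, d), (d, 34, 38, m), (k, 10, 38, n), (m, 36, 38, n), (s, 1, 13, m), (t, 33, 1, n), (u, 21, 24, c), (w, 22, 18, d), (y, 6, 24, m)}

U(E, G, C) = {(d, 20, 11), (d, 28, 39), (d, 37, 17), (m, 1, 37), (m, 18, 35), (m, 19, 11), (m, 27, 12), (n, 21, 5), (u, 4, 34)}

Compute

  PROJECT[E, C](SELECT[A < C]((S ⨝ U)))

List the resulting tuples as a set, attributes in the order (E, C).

{(d, 11), (d, 17), (d, 39), (m, 35), (m, 37), (n, 5)}

Natural join on E: {(c, 34, 5, d, 20, 11), (c, 34, 5, d, 28, 39), (c, 34, 5, d, 37, 17), (d, 34, 38, m, 1, 37), (d, 34, 38, m, 18, 35), (d, 34, 38, m, 19, 11), (d, 34, 38, m, 27, 12), (k, 10, 38, n, 21, 5), (m, 36, 38, n, 21, 5), (s, 1, 13, m, 1, 37), (s, 1, 13, m, 18, 35), (s, 1, 13, m, 19, 11), (s, 1, 13, m, 27, 12), (t, 33, 1, n, 21, 5), (w, 22, 18, d, 20, 11), (w, 22, 18, d, 28, 39), (w, 22, 18, d, 37, 17), (y, 6, 24, m, 1, 37), (y, 6, 24, m, 18, 35), (y, 6, 24, m, 19, 11), (y, 6, 24, m, 27, 12)}
σ[A < C]: keep tuples satisfying A < C → {(c, 34, 5, d, 20, 11), (c, 34, 5, d, 28, 39), (c, 34, 5, d, 37, 17), (s, 1, 13, m, 1, 37), (s, 1, 13, m, 18, 35), (t, 33, 1, n, 21, 5), (w, 22, 18, d, 28, 39), (y, 6, 24, m, 1, 37), (y, 6, 24, m, 18, 35)}
π_{E, C} gives {(d, 11), (d, 17), (d, 39), (m, 35), (m, 37), (n, 5)} (3 duplicate(s) eliminated).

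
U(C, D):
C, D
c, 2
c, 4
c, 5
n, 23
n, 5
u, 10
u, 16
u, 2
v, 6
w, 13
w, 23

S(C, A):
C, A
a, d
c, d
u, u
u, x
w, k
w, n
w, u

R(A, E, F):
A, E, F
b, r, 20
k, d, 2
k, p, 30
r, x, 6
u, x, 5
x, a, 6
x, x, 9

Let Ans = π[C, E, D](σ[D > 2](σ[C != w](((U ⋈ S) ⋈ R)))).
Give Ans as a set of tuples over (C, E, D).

Natural join on C: {(c, 2, d), (c, 4, d), (c, 5, d), (u, 10, u), (u, 10, x), (u, 16, u), (u, 16, x), (u, 2, u), (u, 2, x), (w, 13, k), (w, 13, n), (w, 13, u), (w, 23, k), (w, 23, n), (w, 23, u)}
Natural join on A: {(u, 10, u, x, 5), (u, 10, x, a, 6), (u, 10, x, x, 9), (u, 16, u, x, 5), (u, 16, x, a, 6), (u, 16, x, x, 9), (u, 2, u, x, 5), (u, 2, x, a, 6), (u, 2, x, x, 9), (w, 13, k, d, 2), (w, 13, k, p, 30), (w, 13, u, x, 5), (w, 23, k, d, 2), (w, 23, k, p, 30), (w, 23, u, x, 5)}
Selection C != w: {(u, 10, u, x, 5), (u, 10, x, a, 6), (u, 10, x, x, 9), (u, 16, u, x, 5), (u, 16, x, a, 6), (u, 16, x, x, 9), (u, 2, u, x, 5), (u, 2, x, a, 6), (u, 2, x, x, 9)}
Selection D > 2: {(u, 10, u, x, 5), (u, 10, x, a, 6), (u, 10, x, x, 9), (u, 16, u, x, 5), (u, 16, x, a, 6), (u, 16, x, x, 9)}
π[C, E, D]: project onto (C, E, D) (2 duplicate(s) eliminated) → {(u, a, 10), (u, a, 16), (u, x, 10), (u, x, 16)}

{(u, a, 10), (u, a, 16), (u, x, 10), (u, x, 16)}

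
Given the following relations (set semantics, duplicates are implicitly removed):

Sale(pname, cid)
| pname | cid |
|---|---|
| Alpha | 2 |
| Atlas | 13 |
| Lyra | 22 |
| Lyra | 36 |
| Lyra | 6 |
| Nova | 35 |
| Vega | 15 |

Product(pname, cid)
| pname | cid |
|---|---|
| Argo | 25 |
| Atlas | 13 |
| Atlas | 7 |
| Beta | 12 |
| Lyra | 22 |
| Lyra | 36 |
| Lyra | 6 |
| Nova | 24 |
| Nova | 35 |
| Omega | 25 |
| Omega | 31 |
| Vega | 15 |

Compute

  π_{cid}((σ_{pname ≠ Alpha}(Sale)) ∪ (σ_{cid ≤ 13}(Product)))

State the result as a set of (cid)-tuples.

{12, 13, 15, 22, 35, 36, 6, 7}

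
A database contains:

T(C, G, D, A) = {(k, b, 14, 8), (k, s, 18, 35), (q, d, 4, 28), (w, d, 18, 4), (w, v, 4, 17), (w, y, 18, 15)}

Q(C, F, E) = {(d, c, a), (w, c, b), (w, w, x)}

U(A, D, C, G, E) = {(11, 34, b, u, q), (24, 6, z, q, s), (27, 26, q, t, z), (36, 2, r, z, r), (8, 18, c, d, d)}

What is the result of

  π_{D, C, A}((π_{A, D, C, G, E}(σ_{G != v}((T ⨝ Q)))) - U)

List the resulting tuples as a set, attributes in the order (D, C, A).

Joining T and Q on C yields {(w, d, 18, 4, c, b), (w, d, 18, 4, w, x), (w, v, 4, 17, c, b), (w, v, 4, 17, w, x), (w, y, 18, 15, c, b), (w, y, 18, 15, w, x)}.
Filtering on G != v leaves {(w, d, 18, 4, c, b), (w, d, 18, 4, w, x), (w, y, 18, 15, c, b), (w, y, 18, 15, w, x)}.
Keep only column(s) A, D, C, G, E: {(15, 18, w, y, b), (15, 18, w, y, x), (4, 18, w, d, b), (4, 18, w, d, x)}
Taking the difference: {(15, 18, w, y, b), (15, 18, w, y, x), (4, 18, w, d, b), (4, 18, w, d, x)}
Keep only column(s) D, C, A (2 duplicate(s) eliminated): {(18, w, 15), (18, w, 4)}

{(18, w, 15), (18, w, 4)}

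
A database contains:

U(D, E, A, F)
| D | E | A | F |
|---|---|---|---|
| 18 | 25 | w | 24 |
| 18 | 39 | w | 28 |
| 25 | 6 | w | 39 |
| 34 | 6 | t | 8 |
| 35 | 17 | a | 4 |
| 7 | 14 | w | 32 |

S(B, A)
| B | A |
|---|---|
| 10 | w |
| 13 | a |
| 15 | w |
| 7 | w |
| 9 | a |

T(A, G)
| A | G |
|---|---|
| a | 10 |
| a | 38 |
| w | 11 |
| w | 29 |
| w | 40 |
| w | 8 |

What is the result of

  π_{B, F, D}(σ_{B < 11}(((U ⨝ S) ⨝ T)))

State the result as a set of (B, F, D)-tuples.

Natural join on A: {(18, 25, w, 24, 10), (18, 25, w, 24, 15), (18, 25, w, 24, 7), (18, 39, w, 28, 10), (18, 39, w, 28, 15), (18, 39, w, 28, 7), (25, 6, w, 39, 10), (25, 6, w, 39, 15), (25, 6, w, 39, 7), (35, 17, a, 4, 13), (35, 17, a, 4, 9), (7, 14, w, 32, 10), (7, 14, w, 32, 15), (7, 14, w, 32, 7)}
Natural join on A: {(18, 25, w, 24, 10, 11), (18, 25, w, 24, 10, 29), (18, 25, w, 24, 10, 40), (18, 25, w, 24, 10, 8), (18, 25, w, 24, 15, 11), (18, 25, w, 24, 15, 29), (18, 25, w, 24, 15, 40), (18, 25, w, 24, 15, 8), (18, 25, w, 24, 7, 11), (18, 25, w, 24, 7, 29), (18, 25, w, 24, 7, 40), (18, 25, w, 24, 7, 8), (18, 39, w, 28, 10, 11), (18, 39, w, 28, 10, 29), (18, 39, w, 28, 10, 40), (18, 39, w, 28, 10, 8), (18, 39, w, 28, 15, 11), (18, 39, w, 28, 15, 29), (18, 39, w, 28, 15, 40), (18, 39, w, 28, 15, 8), (18, 39, w, 28, 7, 11), (18, 39, w, 28, 7, 29), (18, 39, w, 28, 7, 40), (18, 39, w, 28, 7, 8), (25, 6, w, 39, 10, 11), (25, 6, w, 39, 10, 29), (25, 6, w, 39, 10, 40), (25, 6, w, 39, 10, 8), (25, 6, w, 39, 15, 11), (25, 6, w, 39, 15, 29), (25, 6, w, 39, 15, 40), (25, 6, w, 39, 15, 8), (25, 6, w, 39, 7, 11), (25, 6, w, 39, 7, 29), (25, 6, w, 39, 7, 40), (25, 6, w, 39, 7, 8), (35, 17, a, 4, 13, 10), (35, 17, a, 4, 13, 38), (35, 17, a, 4, 9, 10), (35, 17, a, 4, 9, 38), (7, 14, w, 32, 10, 11), (7, 14, w, 32, 10, 29), (7, 14, w, 32, 10, 40), (7, 14, w, 32, 10, 8), (7, 14, w, 32, 15, 11), (7, 14, w, 32, 15, 29), (7, 14, w, 32, 15, 40), (7, 14, w, 32, 15, 8), (7, 14, w, 32, 7, 11), (7, 14, w, 32, 7, 29), (7, 14, w, 32, 7, 40), (7, 14, w, 32, 7, 8)}
Selection B < 11: {(18, 25, w, 24, 10, 11), (18, 25, w, 24, 10, 29), (18, 25, w, 24, 10, 40), (18, 25, w, 24, 10, 8), (18, 25, w, 24, 7, 11), (18, 25, w, 24, 7, 29), (18, 25, w, 24, 7, 40), (18, 25, w, 24, 7, 8), (18, 39, w, 28, 10, 11), (18, 39, w, 28, 10, 29), (18, 39, w, 28, 10, 40), (18, 39, w, 28, 10, 8), (18, 39, w, 28, 7, 11), (18, 39, w, 28, 7, 29), (18, 39, w, 28, 7, 40), (18, 39, w, 28, 7, 8), (25, 6, w, 39, 10, 11), (25, 6, w, 39, 10, 29), (25, 6, w, 39, 10, 40), (25, 6, w, 39, 10, 8), (25, 6, w, 39, 7, 11), (25, 6, w, 39, 7, 29), (25, 6, w, 39, 7, 40), (25, 6, w, 39, 7, 8), (35, 17, a, 4, 9, 10), (35, 17, a, 4, 9, 38), (7, 14, w, 32, 10, 11), (7, 14, w, 32, 10, 29), (7, 14, w, 32, 10, 40), (7, 14, w, 32, 10, 8), (7, 14, w, 32, 7, 11), (7, 14, w, 32, 7, 29), (7, 14, w, 32, 7, 40), (7, 14, w, 32, 7, 8)}
Projecting to B, F, D (25 duplicate(s) eliminated): {(10, 24, 18), (10, 28, 18), (10, 32, 7), (10, 39, 25), (7, 24, 18), (7, 28, 18), (7, 32, 7), (7, 39, 25), (9, 4, 35)}

{(10, 24, 18), (10, 28, 18), (10, 32, 7), (10, 39, 25), (7, 24, 18), (7, 28, 18), (7, 32, 7), (7, 39, 25), (9, 4, 35)}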